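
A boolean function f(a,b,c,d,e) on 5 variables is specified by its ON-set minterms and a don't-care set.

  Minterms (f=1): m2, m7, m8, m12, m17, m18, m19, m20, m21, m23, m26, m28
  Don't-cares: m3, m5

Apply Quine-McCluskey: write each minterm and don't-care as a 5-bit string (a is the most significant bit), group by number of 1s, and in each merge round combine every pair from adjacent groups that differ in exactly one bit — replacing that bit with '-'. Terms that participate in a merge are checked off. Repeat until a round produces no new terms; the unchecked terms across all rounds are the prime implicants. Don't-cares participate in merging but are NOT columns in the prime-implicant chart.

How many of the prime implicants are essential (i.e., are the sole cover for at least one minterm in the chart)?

Round 0: 00010✓ 00011✓ 00101✓ 00111✓ 01000✓ 01100✓ 10001✓ 10010✓ 10011✓ 10100✓ 10101✓ 10111✓ 11010✓ 11100✓
Round 1: -0010✓ -0011✓ -0101✓ -0111✓ -1100 00-11✓ 0001-✓ 001-1✓ 01-00 1-010 1-100 10-01✓ 10-11✓ 100-1✓ 1001-✓ 101-1✓ 1010-
Round 2: -0-11 -001- -01-1 10--1
PIs = {-0-11, -001-, -01-1, -1100, 01-00, 1-010, 1-100, 10--1, 1010-}
Coverage chart:
  m2: -001- ←essential
  m7: -0-11,-01-1
  m8: 01-00 ←essential
  m12: -1100,01-00
  m17: 10--1 ←essential
  m18: -001-,1-010
  m19: -0-11,-001-,10--1
  m20: 1-100,1010-
  m21: -01-1,10--1,1010-
  m23: -0-11,-01-1,10--1
  m26: 1-010 ←essential
  m28: -1100,1-100
Essential: -001-, 01-00, 1-010, 10--1

4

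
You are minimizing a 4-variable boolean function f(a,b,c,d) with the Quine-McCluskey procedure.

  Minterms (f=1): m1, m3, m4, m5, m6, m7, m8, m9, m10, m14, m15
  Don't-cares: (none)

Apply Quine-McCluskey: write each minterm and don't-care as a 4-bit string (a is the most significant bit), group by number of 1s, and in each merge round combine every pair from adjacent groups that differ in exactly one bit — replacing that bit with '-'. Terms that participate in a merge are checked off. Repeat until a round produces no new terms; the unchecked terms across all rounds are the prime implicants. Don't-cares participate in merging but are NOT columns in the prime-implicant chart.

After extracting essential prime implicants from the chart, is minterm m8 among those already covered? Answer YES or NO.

Round 0: 0001✓ 0011✓ 0100✓ 0101✓ 0110✓ 0111✓ 1000✓ 1001✓ 1010✓ 1110✓ 1111✓
Round 1: -001 -110✓ -111✓ 0-01✓ 0-11✓ 00-1✓ 01-0✓ 01-1✓ 010-✓ 011-✓ 1-10 10-0 100- 111-✓
Round 2: -11- 0--1 01--
PIs = {-001, -11-, 0--1, 01--, 1-10, 10-0, 100-}
Coverage chart:
  m1: -001,0--1
  m3: 0--1 ←essential
  m4: 01-- ←essential
  m5: 0--1,01--
  m6: -11-,01--
  m7: -11-,0--1,01--
  m8: 10-0,100-
  m9: -001,100-
  m10: 1-10,10-0
  m14: -11-,1-10
  m15: -11- ←essential
Essential: -11-, 0--1, 01--

NO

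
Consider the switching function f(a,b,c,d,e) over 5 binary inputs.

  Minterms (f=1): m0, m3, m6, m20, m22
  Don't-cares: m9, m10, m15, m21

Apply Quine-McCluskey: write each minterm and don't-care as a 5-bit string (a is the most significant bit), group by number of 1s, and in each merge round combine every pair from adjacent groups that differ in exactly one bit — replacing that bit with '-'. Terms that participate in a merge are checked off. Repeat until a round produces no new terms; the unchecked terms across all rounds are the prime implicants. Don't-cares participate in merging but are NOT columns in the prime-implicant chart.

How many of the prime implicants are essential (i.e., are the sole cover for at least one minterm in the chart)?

size-2^0 implicants → 00000  00011  00110(✓)  01001  01010  01111  10100(✓)  10101(✓)  10110(✓)
size-2^1 implicants → -0110  101-0  1010-
Unchecked terms (primes): -0110, 00000, 00011, 01001, 01010, 01111, 101-0, 1010-
Minterm coverage:
  m0 ⊆ 00000 [E]
  m3 ⊆ 00011 [E]
  m6 ⊆ -0110 [E]
  m20 ⊆ 101-0,1010-
  m22 ⊆ -0110,101-0
E = {-0110, 00000, 00011}

3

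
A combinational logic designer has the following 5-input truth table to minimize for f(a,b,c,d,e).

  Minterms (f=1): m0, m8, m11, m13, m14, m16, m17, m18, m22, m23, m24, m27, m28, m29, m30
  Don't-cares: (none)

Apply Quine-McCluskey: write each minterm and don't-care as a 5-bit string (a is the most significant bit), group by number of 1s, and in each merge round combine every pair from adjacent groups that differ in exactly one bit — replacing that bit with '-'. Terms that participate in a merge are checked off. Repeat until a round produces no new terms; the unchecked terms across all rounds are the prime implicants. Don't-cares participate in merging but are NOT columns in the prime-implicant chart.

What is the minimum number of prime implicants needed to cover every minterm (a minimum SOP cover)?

Round 0: 00000✓ 01000✓ 01011✓ 01101✓ 01110✓ 10000✓ 10001✓ 10010✓ 10110✓ 10111✓ 11000✓ 11011✓ 11100✓ 11101✓ 11110✓
Round 1: -0000✓ -1000✓ -1011 -1101 -1110 0-000✓ 1-000✓ 1-110 10-10 100-0 1000- 1011- 11-00 111-0 1110-
Round 2: --000
PIs = {--000, -1011, -1101, -1110, 1-110, 10-10, 100-0, 1000-, 1011-, 11-00, 111-0, 1110-}
Coverage chart:
  m0: --000 ←essential
  m8: --000 ←essential
  m11: -1011 ←essential
  m13: -1101 ←essential
  m14: -1110 ←essential
  m16: --000,100-0,1000-
  m17: 1000- ←essential
  m18: 10-10,100-0
  m22: 1-110,10-10,1011-
  m23: 1011- ←essential
  m24: --000,11-00
  m27: -1011 ←essential
  m28: 11-00,111-0,1110-
  m29: -1101,1110-
  m30: -1110,1-110,111-0
Essential: --000, -1011, -1101, -1110, 1000-, 1011-
Petrick residual → 10-10, 11-00
Min cover (8 terms): c'd'e' + bc'de + bcd'e + bcde' + ab'de' + ab'c'd' + ab'cd + abd'e'

8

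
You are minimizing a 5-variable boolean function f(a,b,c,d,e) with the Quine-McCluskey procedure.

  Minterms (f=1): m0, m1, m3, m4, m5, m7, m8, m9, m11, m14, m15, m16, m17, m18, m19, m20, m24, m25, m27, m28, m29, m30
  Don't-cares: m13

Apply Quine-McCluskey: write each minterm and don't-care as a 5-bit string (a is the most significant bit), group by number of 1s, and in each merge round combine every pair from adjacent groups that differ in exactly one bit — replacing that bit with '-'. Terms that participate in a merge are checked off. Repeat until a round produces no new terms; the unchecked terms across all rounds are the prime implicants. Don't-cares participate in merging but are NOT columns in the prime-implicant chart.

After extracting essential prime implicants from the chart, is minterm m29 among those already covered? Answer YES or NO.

NO

size-2^0 implicants → 00000(✓)  00001(✓)  00011(✓)  00100(✓)  00101(✓)  00111(✓)  01000(✓)  01001(✓)  01011(✓)  01101(✓)  01110(✓)  01111(✓)  10000(✓)  10001(✓)  10010(✓)  10011(✓)  10100(✓)  11000(✓)  11001(✓)  11011(✓)  11100(✓)  11101(✓)  11110(✓)
size-2^1 implicants → -0000(✓)  -0001(✓)  -0011(✓)  -0100(✓)  -1000(✓)  -1001(✓)  -1011(✓)  -1101(✓)  -1110  0-000(✓)  0-001(✓)  0-011(✓)  0-101(✓)  0-111(✓)  00-00(✓)  00-01(✓)  00-11(✓)  000-1(✓)  0000-(✓)  001-1(✓)  0010-(✓)  01-01(✓)  01-11(✓)  010-1(✓)  0100-(✓)  011-1(✓)  0111-  1-000(✓)  1-001(✓)  1-011(✓)  1-100(✓)  10-00(✓)  100-0(✓)  100-1(✓)  1000-(✓)  1001-(✓)  11-00(✓)  11-01(✓)  110-1(✓)  1100-(✓)  111-0  1110-(✓)
size-2^2 implicants → --000(✓)  --001(✓)  --011(✓)  -0-00  -00-1(✓)  -000-(✓)  -1-01  -10-1(✓)  -100-(✓)  0--01(✓)  0--11(✓)  0-0-1(✓)  0-00-(✓)  0-1-1(✓)  00--1(✓)  00-0-  01--1(✓)  1--00  1-0-1(✓)  1-00-(✓)  100--  11-0-
size-2^3 implicants → --0-1  --00-  0---1
Unchecked terms (primes): --0-1, --00-, -0-00, -1-01, -1110, 0---1, 00-0-, 0111-, 1--00, 100--, 11-0-, 111-0
Minterm coverage:
  m0 ⊆ --00-,-0-00,00-0-
  m1 ⊆ --0-1,--00-,0---1,00-0-
  m3 ⊆ --0-1,0---1
  m4 ⊆ -0-00,00-0-
  m5 ⊆ 0---1,00-0-
  m7 ⊆ 0---1 [E]
  m8 ⊆ --00- [E]
  m9 ⊆ --0-1,--00-,-1-01,0---1
  m11 ⊆ --0-1,0---1
  m14 ⊆ -1110,0111-
  m15 ⊆ 0---1,0111-
  m16 ⊆ --00-,-0-00,1--00,100--
  m17 ⊆ --0-1,--00-,100--
  m18 ⊆ 100-- [E]
  m19 ⊆ --0-1,100--
  m20 ⊆ -0-00,1--00
  m24 ⊆ --00-,1--00,11-0-
  m25 ⊆ --0-1,--00-,-1-01,11-0-
  m27 ⊆ --0-1 [E]
  m28 ⊆ 1--00,11-0-,111-0
  m29 ⊆ -1-01,11-0-
  m30 ⊆ -1110,111-0
E = {--0-1, --00-, 0---1, 100--}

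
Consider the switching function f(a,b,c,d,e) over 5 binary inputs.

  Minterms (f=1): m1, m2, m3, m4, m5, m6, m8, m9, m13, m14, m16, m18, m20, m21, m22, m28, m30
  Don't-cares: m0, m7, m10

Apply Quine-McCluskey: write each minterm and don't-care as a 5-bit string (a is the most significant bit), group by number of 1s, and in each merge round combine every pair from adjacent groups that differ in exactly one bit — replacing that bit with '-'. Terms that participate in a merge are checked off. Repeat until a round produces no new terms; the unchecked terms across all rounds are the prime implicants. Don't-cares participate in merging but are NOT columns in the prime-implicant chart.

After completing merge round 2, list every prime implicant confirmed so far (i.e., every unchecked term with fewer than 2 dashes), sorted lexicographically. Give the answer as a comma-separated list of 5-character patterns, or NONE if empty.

[col 0] 00000*, 00001*, 00010*, 00011*, 00100*, 00101*, 00110*, 00111*, 01000*, 01001*, 01010*, 01101*, 01110*, 10000*, 10010*, 10100*, 10101*, 10110*, 11100*, 11110*
[col 1] -0000*, -0010*, -0100*, -0101*, -0110*, -1110*, 0-000*, 0-001*, 0-010*, 0-101*, 0-110*, 00-00*, 00-01*, 00-10*, 00-11*, 000-0*, 000-1*, 0000-*, 0001-*, 001-0*, 001-1*, 0010-*, 0011-*, 01-01*, 01-10*, 010-0*, 0100-*, 1-100*, 1-110*, 10-00*, 10-10*, 100-0*, 101-0*, 1010-*, 111-0*
[col 2] --110, -0-00*, -0-10*, -00-0*, -01-0*, -010-, 0--01, 0--10, 0-0-0, 0-00-, 00--0*, 00--1*, 00-0-*, 00-1-*, 000--*, 001--*, 1-1-0, 10--0*
[col 3] -0--0, 00---
Prime implicants: --110, -0--0, -010-, 0--01, 0--10, 0-0-0, 0-00-, 00---, 1-1-0

NONE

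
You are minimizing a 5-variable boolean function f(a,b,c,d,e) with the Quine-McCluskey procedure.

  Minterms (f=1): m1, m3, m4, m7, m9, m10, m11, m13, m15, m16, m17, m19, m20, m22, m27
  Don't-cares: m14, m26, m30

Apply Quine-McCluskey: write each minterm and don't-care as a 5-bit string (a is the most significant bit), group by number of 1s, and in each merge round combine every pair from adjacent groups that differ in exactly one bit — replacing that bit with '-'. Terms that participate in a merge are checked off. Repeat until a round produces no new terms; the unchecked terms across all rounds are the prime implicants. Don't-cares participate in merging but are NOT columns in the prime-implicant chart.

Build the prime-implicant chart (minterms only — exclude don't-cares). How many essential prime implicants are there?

3

[col 0] 00001*, 00011*, 00100*, 00111*, 01001*, 01010*, 01011*, 01101*, 01110*, 01111*, 10000*, 10001*, 10011*, 10100*, 10110*, 11010*, 11011*, 11110*
[col 1] -0001*, -0011*, -0100, -1010*, -1011*, -1110*, 0-001*, 0-011*, 0-111*, 00-11*, 000-1*, 01-01*, 01-10*, 01-11*, 010-1*, 0101-*, 011-1*, 0111-*, 1-011*, 1-110, 10-00, 100-1*, 1000-, 101-0, 11-10*, 1101-*
[col 2] --011, -00-1, -1-10, -101-, 0--11, 0-0-1, 01--1, 01-1-
Prime implicants: --011, -00-1, -0100, -1-10, -101-, 0--11, 0-0-1, 01--1, 01-1-, 1-110, 10-00, 1000-, 101-0
PI chart (minterm → PIs covering it):
  1 | -00-1,0-0-1
  3 | --011,-00-1,0--11,0-0-1
  4 | -0100  (sole → essential)
  7 | 0--11  (sole → essential)
  9 | 0-0-1,01--1
  10 | -1-10,-101-,01-1-
  11 | --011,-101-,0--11,0-0-1,01--1,01-1-
  13 | 01--1  (sole → essential)
  15 | 0--11,01--1,01-1-
  16 | 10-00,1000-
  17 | -00-1,1000-
  19 | --011,-00-1
  20 | -0100,10-00,101-0
  22 | 1-110,101-0
  27 | --011,-101-
Essential prime implicants: -0100, 0--11, 01--1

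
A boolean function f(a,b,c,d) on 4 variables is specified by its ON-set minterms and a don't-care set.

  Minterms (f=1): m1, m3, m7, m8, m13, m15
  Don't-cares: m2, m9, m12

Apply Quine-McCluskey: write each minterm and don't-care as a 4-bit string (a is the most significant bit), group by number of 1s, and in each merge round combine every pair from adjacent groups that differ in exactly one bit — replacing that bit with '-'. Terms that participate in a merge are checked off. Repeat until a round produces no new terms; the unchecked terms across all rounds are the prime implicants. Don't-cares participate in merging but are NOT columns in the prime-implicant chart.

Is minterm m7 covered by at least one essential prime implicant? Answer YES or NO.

Round 0: 0001✓ 0010✓ 0011✓ 0111✓ 1000✓ 1001✓ 1100✓ 1101✓ 1111✓
Round 1: -001 -111 0-11 00-1 001- 1-00✓ 1-01✓ 100-✓ 11-1 110-✓
Round 2: 1-0-
PIs = {-001, -111, 0-11, 00-1, 001-, 1-0-, 11-1}
Coverage chart:
  m1: -001,00-1
  m3: 0-11,00-1,001-
  m7: -111,0-11
  m8: 1-0- ←essential
  m13: 1-0-,11-1
  m15: -111,11-1
Essential: 1-0-

NO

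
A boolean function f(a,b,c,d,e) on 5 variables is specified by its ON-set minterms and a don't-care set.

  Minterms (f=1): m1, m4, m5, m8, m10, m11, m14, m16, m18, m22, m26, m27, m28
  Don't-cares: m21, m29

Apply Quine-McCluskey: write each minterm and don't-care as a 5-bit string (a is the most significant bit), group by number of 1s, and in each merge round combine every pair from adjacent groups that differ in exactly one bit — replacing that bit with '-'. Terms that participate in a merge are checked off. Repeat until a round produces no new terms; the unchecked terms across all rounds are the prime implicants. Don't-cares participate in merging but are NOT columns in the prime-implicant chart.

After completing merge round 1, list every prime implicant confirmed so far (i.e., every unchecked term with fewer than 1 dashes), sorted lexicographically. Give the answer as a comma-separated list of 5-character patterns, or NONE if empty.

NONE

Round 0: 00001✓ 00100✓ 00101✓ 01000✓ 01010✓ 01011✓ 01110✓ 10000✓ 10010✓ 10101✓ 10110✓ 11010✓ 11011✓ 11100✓ 11101✓
Round 1: -0101 -1010✓ -1011✓ 00-01 0010- 01-10 010-0 0101-✓ 1-010 1-101 10-10 100-0 1101-✓ 1110-
Round 2: -101-
PIs = {-0101, -101-, 00-01, 0010-, 01-10, 010-0, 1-010, 1-101, 10-10, 100-0, 1110-}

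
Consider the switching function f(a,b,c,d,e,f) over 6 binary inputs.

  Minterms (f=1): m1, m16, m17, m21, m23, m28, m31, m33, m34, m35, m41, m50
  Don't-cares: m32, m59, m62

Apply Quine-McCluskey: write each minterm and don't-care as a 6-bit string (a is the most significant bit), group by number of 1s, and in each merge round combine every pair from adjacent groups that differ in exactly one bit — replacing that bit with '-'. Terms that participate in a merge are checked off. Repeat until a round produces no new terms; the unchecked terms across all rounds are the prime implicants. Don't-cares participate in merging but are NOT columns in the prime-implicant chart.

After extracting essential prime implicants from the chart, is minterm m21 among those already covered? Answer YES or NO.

NO

Round 0: 000001✓ 010000✓ 010001✓ 010101✓ 010111✓ 011100 011111✓ 100000✓ 100001✓ 100010✓ 100011✓ 101001✓ 110010✓ 111011 111110
Round 1: -00001 0-0001 01-111 010-01 01000- 0101-1 1-0010 10-001 1000-0✓ 1000-1✓ 10000-✓ 10001-✓
Round 2: 1000--
PIs = {-00001, 0-0001, 01-111, 010-01, 01000-, 0101-1, 011100, 1-0010, 10-001, 1000--, 111011, 111110}
Coverage chart:
  m1: -00001,0-0001
  m16: 01000- ←essential
  m17: 0-0001,010-01,01000-
  m21: 010-01,0101-1
  m23: 01-111,0101-1
  m28: 011100 ←essential
  m31: 01-111 ←essential
  m33: -00001,10-001,1000--
  m34: 1-0010,1000--
  m35: 1000-- ←essential
  m41: 10-001 ←essential
  m50: 1-0010 ←essential
Essential: 01-111, 01000-, 011100, 1-0010, 10-001, 1000--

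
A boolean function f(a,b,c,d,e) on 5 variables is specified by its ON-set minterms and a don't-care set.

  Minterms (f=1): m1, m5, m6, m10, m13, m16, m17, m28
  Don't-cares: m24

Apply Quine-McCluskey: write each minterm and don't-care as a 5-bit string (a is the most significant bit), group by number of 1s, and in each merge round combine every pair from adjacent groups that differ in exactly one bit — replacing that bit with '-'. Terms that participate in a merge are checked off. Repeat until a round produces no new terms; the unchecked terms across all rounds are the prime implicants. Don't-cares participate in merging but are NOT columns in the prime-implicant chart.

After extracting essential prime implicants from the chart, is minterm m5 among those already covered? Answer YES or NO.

YES

[col 0] 00001*, 00101*, 00110, 01010, 01101*, 10000*, 10001*, 11000*, 11100*
[col 1] -0001, 0-101, 00-01, 1-000, 1000-, 11-00
Prime implicants: -0001, 0-101, 00-01, 00110, 01010, 1-000, 1000-, 11-00
PI chart (minterm → PIs covering it):
  1 | -0001,00-01
  5 | 0-101,00-01
  6 | 00110  (sole → essential)
  10 | 01010  (sole → essential)
  13 | 0-101  (sole → essential)
  16 | 1-000,1000-
  17 | -0001,1000-
  28 | 11-00  (sole → essential)
Essential prime implicants: 0-101, 00110, 01010, 11-00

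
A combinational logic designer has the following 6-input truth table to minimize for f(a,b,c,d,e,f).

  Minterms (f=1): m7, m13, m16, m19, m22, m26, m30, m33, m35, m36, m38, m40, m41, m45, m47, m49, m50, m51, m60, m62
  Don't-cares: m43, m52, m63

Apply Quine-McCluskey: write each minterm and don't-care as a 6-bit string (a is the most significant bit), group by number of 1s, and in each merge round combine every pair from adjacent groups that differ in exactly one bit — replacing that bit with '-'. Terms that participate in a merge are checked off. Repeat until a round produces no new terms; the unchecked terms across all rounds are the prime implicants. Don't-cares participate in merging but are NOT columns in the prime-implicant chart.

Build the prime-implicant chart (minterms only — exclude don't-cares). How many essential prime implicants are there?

size-2^0 implicants → 000111  001101(✓)  010000  010011(✓)  010110(✓)  011010(✓)  011110(✓)  100001(✓)  100011(✓)  100100(✓)  100110(✓)  101000(✓)  101001(✓)  101011(✓)  101101(✓)  101111(✓)  110001(✓)  110010(✓)  110011(✓)  110100(✓)  111100(✓)  111110(✓)  111111(✓)
size-2^1 implicants → -01101  -10011  -11110  01-110  011-10  1-0001(✓)  1-0011(✓)  1-0100  1-1111  10-001(✓)  10-011(✓)  1000-1(✓)  1001-0  101-01(✓)  101-11(✓)  1010-1(✓)  10100-  1011-1(✓)  11-100  1100-1(✓)  11001-  1111-0  11111-
size-2^2 implicants → 1-00-1  10-0-1  101--1
Unchecked terms (primes): -01101, -10011, -11110, 000111, 01-110, 010000, 011-10, 1-00-1, 1-0100, 1-1111, 10-0-1, 1001-0, 101--1, 10100-, 11-100, 11001-, 1111-0, 11111-
Minterm coverage:
  m7 ⊆ 000111 [E]
  m13 ⊆ -01101 [E]
  m16 ⊆ 010000 [E]
  m19 ⊆ -10011 [E]
  m22 ⊆ 01-110 [E]
  m26 ⊆ 011-10 [E]
  m30 ⊆ -11110,01-110,011-10
  m33 ⊆ 1-00-1,10-0-1
  m35 ⊆ 1-00-1,10-0-1
  m36 ⊆ 1-0100,1001-0
  m38 ⊆ 1001-0 [E]
  m40 ⊆ 10100- [E]
  m41 ⊆ 10-0-1,101--1,10100-
  m45 ⊆ -01101,101--1
  m47 ⊆ 1-1111,101--1
  m49 ⊆ 1-00-1 [E]
  m50 ⊆ 11001- [E]
  m51 ⊆ -10011,1-00-1,11001-
  m60 ⊆ 11-100,1111-0
  m62 ⊆ -11110,1111-0,11111-
E = {-01101, -10011, 000111, 01-110, 010000, 011-10, 1-00-1, 1001-0, 10100-, 11001-}

10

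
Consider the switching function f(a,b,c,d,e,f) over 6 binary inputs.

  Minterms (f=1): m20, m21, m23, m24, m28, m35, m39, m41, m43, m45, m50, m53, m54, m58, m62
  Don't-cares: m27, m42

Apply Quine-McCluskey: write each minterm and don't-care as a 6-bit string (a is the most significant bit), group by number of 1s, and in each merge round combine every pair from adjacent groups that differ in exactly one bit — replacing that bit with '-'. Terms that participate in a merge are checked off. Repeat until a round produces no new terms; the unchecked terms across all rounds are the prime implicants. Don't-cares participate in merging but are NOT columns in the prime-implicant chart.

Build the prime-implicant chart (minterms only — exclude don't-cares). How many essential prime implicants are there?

size-2^0 implicants → 010100(✓)  010101(✓)  010111(✓)  011000(✓)  011011  011100(✓)  100011(✓)  100111(✓)  101001(✓)  101010(✓)  101011(✓)  101101(✓)  110010(✓)  110101(✓)  110110(✓)  111010(✓)  111110(✓)
size-2^1 implicants → -10101  01-100  0101-1  01010-  011-00  1-1010  10-011  100-11  101-01  1010-1  10101-  11-010(✓)  11-110(✓)  110-10(✓)  111-10(✓)
size-2^2 implicants → 11--10
Unchecked terms (primes): -10101, 01-100, 0101-1, 01010-, 011-00, 011011, 1-1010, 10-011, 100-11, 101-01, 1010-1, 10101-, 11--10
Minterm coverage:
  m20 ⊆ 01-100,01010-
  m21 ⊆ -10101,0101-1,01010-
  m23 ⊆ 0101-1 [E]
  m24 ⊆ 011-00 [E]
  m28 ⊆ 01-100,011-00
  m35 ⊆ 10-011,100-11
  m39 ⊆ 100-11 [E]
  m41 ⊆ 101-01,1010-1
  m43 ⊆ 10-011,1010-1,10101-
  m45 ⊆ 101-01 [E]
  m50 ⊆ 11--10 [E]
  m53 ⊆ -10101 [E]
  m54 ⊆ 11--10 [E]
  m58 ⊆ 1-1010,11--10
  m62 ⊆ 11--10 [E]
E = {-10101, 0101-1, 011-00, 100-11, 101-01, 11--10}

6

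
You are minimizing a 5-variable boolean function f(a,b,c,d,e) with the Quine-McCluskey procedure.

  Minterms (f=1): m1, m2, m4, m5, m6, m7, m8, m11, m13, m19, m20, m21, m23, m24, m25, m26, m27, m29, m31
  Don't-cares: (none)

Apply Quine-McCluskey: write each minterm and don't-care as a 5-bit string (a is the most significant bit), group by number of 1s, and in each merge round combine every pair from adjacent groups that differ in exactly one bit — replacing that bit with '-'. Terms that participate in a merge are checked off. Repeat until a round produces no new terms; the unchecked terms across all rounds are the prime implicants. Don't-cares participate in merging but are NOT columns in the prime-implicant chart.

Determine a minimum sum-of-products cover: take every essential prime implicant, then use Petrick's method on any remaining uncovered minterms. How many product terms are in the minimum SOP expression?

Round 0: 00001✓ 00010✓ 00100✓ 00101✓ 00110✓ 00111✓ 01000✓ 01011✓ 01101✓ 10011✓ 10100✓ 10101✓ 10111✓ 11000✓ 11001✓ 11010✓ 11011✓ 11101✓ 11111✓
Round 1: -0100✓ -0101✓ -0111✓ -1000 -1011 -1101✓ 0-101✓ 00-01 00-10 001-0✓ 001-1✓ 0010-✓ 0011-✓ 1-011✓ 1-101✓ 1-111✓ 10-11✓ 101-1✓ 1010-✓ 11-01✓ 11-11✓ 110-0✓ 110-1✓ 1100-✓ 1101-✓ 111-1✓
Round 2: --101 -01-1 -010- 001-- 1--11 1-1-1 11--1 110--
PIs = {--101, -01-1, -010-, -1000, -1011, 00-01, 00-10, 001--, 1--11, 1-1-1, 11--1, 110--}
Coverage chart:
  m1: 00-01 ←essential
  m2: 00-10 ←essential
  m4: -010-,001--
  m5: --101,-01-1,-010-,00-01,001--
  m6: 00-10,001--
  m7: -01-1,001--
  m8: -1000 ←essential
  m11: -1011 ←essential
  m13: --101 ←essential
  m19: 1--11 ←essential
  m20: -010- ←essential
  m21: --101,-01-1,-010-,1-1-1
  m23: -01-1,1--11,1-1-1
  m24: -1000,110--
  m25: 11--1,110--
  m26: 110-- ←essential
  m27: -1011,1--11,11--1,110--
  m29: --101,1-1-1,11--1
  m31: 1--11,1-1-1,11--1
Essential: --101, -010-, -1000, -1011, 00-01, 00-10, 1--11, 110--
Petrick residual → -01-1
Min cover (9 terms): cd'e + b'ce + b'cd' + bc'd'e' + bc'de + a'b'd'e + a'b'de' + ade + abc'

9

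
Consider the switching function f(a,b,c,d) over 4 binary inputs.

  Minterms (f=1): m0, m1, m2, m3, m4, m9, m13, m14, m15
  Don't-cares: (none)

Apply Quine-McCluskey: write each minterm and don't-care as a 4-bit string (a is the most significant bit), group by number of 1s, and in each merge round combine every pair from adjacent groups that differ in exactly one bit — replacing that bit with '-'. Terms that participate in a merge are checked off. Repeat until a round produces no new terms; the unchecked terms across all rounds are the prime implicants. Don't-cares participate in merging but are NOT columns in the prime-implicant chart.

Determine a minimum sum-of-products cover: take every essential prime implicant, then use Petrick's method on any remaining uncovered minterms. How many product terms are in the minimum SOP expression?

[col 0] 0000*, 0001*, 0010*, 0011*, 0100*, 1001*, 1101*, 1110*, 1111*
[col 1] -001, 0-00, 00-0*, 00-1*, 000-*, 001-*, 1-01, 11-1, 111-
[col 2] 00--
Prime implicants: -001, 0-00, 00--, 1-01, 11-1, 111-
PI chart (minterm → PIs covering it):
  0 | 0-00,00--
  1 | -001,00--
  2 | 00--  (sole → essential)
  3 | 00--  (sole → essential)
  4 | 0-00  (sole → essential)
  9 | -001,1-01
  13 | 1-01,11-1
  14 | 111-  (sole → essential)
  15 | 11-1,111-
Essential prime implicants: 0-00, 00--, 111-
Petrick residual → 1-01
Minimum SOP uses 4 PIs: a'c'd' + a'b' + ac'd + abc

4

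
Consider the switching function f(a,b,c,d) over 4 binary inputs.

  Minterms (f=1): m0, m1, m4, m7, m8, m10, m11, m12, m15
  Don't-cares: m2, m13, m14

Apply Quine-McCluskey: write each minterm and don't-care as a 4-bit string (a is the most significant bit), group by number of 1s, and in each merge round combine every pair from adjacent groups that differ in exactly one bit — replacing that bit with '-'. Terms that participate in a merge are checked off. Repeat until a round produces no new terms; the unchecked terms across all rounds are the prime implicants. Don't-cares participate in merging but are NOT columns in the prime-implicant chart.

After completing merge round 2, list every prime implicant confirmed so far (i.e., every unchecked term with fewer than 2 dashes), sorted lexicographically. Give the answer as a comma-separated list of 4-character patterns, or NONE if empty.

-111, 000-

[col 0] 0000*, 0001*, 0010*, 0100*, 0111*, 1000*, 1010*, 1011*, 1100*, 1101*, 1110*, 1111*
[col 1] -000*, -010*, -100*, -111, 0-00*, 00-0*, 000-, 1-00*, 1-10*, 1-11*, 10-0*, 101-*, 11-0*, 11-1*, 110-*, 111-*
[col 2] --00, -0-0, 1--0, 1-1-, 11--
Prime implicants: --00, -0-0, -111, 000-, 1--0, 1-1-, 11--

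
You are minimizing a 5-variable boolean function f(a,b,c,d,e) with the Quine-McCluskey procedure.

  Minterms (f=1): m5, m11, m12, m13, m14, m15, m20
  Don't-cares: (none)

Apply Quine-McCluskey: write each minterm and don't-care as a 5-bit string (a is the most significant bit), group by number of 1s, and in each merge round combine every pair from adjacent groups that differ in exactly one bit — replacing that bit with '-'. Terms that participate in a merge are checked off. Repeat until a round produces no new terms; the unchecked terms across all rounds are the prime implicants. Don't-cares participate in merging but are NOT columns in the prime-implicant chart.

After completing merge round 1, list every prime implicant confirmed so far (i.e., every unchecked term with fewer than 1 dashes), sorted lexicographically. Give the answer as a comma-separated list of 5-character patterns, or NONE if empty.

Round 0: 00101✓ 01011✓ 01100✓ 01101✓ 01110✓ 01111✓ 10100
Round 1: 0-101 01-11 011-0✓ 011-1✓ 0110-✓ 0111-✓
Round 2: 011--
PIs = {0-101, 01-11, 011--, 10100}

10100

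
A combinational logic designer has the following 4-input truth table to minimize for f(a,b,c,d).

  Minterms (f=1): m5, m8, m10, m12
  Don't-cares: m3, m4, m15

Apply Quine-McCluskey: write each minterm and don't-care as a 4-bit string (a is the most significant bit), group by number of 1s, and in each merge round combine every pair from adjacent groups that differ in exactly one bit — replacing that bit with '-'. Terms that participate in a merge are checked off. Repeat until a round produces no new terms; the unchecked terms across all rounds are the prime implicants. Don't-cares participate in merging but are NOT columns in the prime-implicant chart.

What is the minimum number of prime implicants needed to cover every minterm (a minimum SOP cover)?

[col 0] 0011, 0100*, 0101*, 1000*, 1010*, 1100*, 1111
[col 1] -100, 010-, 1-00, 10-0
Prime implicants: -100, 0011, 010-, 1-00, 10-0, 1111
PI chart (minterm → PIs covering it):
  5 | 010-  (sole → essential)
  8 | 1-00,10-0
  10 | 10-0  (sole → essential)
  12 | -100,1-00
Essential prime implicants: 010-, 10-0
Petrick residual → -100
Minimum SOP uses 3 PIs: bc'd' + a'bc' + ab'd'

3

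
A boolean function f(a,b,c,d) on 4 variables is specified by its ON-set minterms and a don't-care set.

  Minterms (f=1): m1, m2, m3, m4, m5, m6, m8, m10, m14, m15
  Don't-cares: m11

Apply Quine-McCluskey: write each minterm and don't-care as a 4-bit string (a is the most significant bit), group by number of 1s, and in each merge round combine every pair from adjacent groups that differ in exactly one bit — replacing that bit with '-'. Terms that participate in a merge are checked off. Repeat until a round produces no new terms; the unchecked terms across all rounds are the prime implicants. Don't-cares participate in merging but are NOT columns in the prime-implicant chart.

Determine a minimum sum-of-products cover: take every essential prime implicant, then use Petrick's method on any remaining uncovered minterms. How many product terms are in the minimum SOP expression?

Round 0: 0001✓ 0010✓ 0011✓ 0100✓ 0101✓ 0110✓ 1000✓ 1010✓ 1011✓ 1110✓ 1111✓
Round 1: -010✓ -011✓ -110✓ 0-01 0-10✓ 00-1 001-✓ 01-0 010- 1-10✓ 1-11✓ 10-0 101-✓ 111-✓
Round 2: --10 -01- 1-1-
PIs = {--10, -01-, 0-01, 00-1, 01-0, 010-, 1-1-, 10-0}
Coverage chart:
  m1: 0-01,00-1
  m2: --10,-01-
  m3: -01-,00-1
  m4: 01-0,010-
  m5: 0-01,010-
  m6: --10,01-0
  m8: 10-0 ←essential
  m10: --10,-01-,1-1-,10-0
  m14: --10,1-1-
  m15: 1-1- ←essential
Essential: 1-1-, 10-0
Petrick residual → --10, 00-1, 010-
Min cover (5 terms): cd' + a'b'd + a'bc' + ac + ab'd'

5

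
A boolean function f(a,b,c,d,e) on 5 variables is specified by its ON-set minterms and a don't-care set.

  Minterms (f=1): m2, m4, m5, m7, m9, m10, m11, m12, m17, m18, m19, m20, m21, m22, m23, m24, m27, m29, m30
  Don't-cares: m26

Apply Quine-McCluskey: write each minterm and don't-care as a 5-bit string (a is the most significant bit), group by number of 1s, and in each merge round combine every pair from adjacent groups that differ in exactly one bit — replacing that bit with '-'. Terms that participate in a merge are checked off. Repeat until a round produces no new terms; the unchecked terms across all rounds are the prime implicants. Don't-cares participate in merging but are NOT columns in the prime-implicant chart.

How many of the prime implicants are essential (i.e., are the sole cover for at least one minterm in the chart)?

Round 0: 00010✓ 00100✓ 00101✓ 00111✓ 01001✓ 01010✓ 01011✓ 01100✓ 10001✓ 10010✓ 10011✓ 10100✓ 10101✓ 10110✓ 10111✓ 11000✓ 11010✓ 11011✓ 11101✓ 11110✓
Round 1: -0010✓ -0100✓ -0101✓ -0111✓ -1010✓ -1011✓ 0-010✓ 0-100 001-1✓ 0010-✓ 010-1 0101-✓ 1-010✓ 1-011✓ 1-101 1-110✓ 10-01✓ 10-10✓ 10-11✓ 100-1✓ 1001-✓ 101-0✓ 101-1✓ 1010-✓ 1011-✓ 11-10✓ 110-0 1101-✓
Round 2: --010 -01-1 -010- -101- 1--10 1-01- 10--1 10-1- 101--
PIs = {--010, -01-1, -010-, -101-, 0-100, 010-1, 1--10, 1-01-, 1-101, 10--1, 10-1-, 101--, 110-0}
Coverage chart:
  m2: --010 ←essential
  m4: -010-,0-100
  m5: -01-1,-010-
  m7: -01-1 ←essential
  m9: 010-1 ←essential
  m10: --010,-101-
  m11: -101-,010-1
  m12: 0-100 ←essential
  m17: 10--1 ←essential
  m18: --010,1--10,1-01-,10-1-
  m19: 1-01-,10--1,10-1-
  m20: -010-,101--
  m21: -01-1,-010-,1-101,10--1,101--
  m22: 1--10,10-1-,101--
  m23: -01-1,10--1,10-1-,101--
  m24: 110-0 ←essential
  m27: -101-,1-01-
  m29: 1-101 ←essential
  m30: 1--10 ←essential
Essential: --010, -01-1, 0-100, 010-1, 1--10, 1-101, 10--1, 110-0

8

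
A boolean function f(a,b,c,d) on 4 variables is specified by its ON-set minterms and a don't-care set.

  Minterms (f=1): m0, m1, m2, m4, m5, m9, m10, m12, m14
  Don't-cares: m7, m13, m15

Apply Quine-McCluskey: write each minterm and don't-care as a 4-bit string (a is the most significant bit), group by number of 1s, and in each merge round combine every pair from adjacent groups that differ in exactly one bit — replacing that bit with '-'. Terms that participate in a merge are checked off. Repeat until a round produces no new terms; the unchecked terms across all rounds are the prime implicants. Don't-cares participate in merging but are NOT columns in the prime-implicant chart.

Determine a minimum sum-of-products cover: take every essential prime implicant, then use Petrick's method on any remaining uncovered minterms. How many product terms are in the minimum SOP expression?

4

Round 0: 0000✓ 0001✓ 0010✓ 0100✓ 0101✓ 0111✓ 1001✓ 1010✓ 1100✓ 1101✓ 1110✓ 1111✓
Round 1: -001✓ -010 -100✓ -101✓ -111✓ 0-00✓ 0-01✓ 00-0 000-✓ 01-1✓ 010-✓ 1-01✓ 1-10 11-0✓ 11-1✓ 110-✓ 111-✓
Round 2: --01 -1-1 -10- 0-0- 11--
PIs = {--01, -010, -1-1, -10-, 0-0-, 00-0, 1-10, 11--}
Coverage chart:
  m0: 0-0-,00-0
  m1: --01,0-0-
  m2: -010,00-0
  m4: -10-,0-0-
  m5: --01,-1-1,-10-,0-0-
  m9: --01 ←essential
  m10: -010,1-10
  m12: -10-,11--
  m14: 1-10,11--
Essential: --01
Petrick residual → -010, 0-0-, 11--
Min cover (4 terms): c'd + b'cd' + a'c' + ab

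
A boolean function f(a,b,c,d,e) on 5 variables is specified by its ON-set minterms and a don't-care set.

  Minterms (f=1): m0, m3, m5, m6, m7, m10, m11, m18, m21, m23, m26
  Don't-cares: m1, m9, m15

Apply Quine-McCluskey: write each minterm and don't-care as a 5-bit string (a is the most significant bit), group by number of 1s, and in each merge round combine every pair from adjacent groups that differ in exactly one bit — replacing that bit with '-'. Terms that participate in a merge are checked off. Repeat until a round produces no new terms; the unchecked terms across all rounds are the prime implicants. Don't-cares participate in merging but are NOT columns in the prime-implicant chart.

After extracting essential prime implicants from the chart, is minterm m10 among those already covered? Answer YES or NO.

NO

Round 0: 00000✓ 00001✓ 00011✓ 00101✓ 00110✓ 00111✓ 01001✓ 01010✓ 01011✓ 01111✓ 10010✓ 10101✓ 10111✓ 11010✓
Round 1: -0101✓ -0111✓ -1010 0-001✓ 0-011✓ 0-111✓ 00-01✓ 00-11✓ 000-1✓ 0000- 001-1✓ 0011- 01-11✓ 010-1✓ 0101- 1-010 101-1✓
Round 2: -01-1 0--11 0-0-1 00--1
PIs = {-01-1, -1010, 0--11, 0-0-1, 00--1, 0000-, 0011-, 0101-, 1-010}
Coverage chart:
  m0: 0000- ←essential
  m3: 0--11,0-0-1,00--1
  m5: -01-1,00--1
  m6: 0011- ←essential
  m7: -01-1,0--11,00--1,0011-
  m10: -1010,0101-
  m11: 0--11,0-0-1,0101-
  m18: 1-010 ←essential
  m21: -01-1 ←essential
  m23: -01-1 ←essential
  m26: -1010,1-010
Essential: -01-1, 0000-, 0011-, 1-010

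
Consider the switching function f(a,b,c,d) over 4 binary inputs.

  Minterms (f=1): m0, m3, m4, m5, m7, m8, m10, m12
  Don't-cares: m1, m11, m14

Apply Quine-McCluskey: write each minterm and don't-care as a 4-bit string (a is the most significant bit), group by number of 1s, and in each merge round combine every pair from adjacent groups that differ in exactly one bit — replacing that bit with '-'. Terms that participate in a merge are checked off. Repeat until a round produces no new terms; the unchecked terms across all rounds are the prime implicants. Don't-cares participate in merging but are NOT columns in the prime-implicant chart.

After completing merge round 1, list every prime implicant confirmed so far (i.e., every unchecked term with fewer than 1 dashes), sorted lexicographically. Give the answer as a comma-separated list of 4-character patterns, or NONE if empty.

Round 0: 0000✓ 0001✓ 0011✓ 0100✓ 0101✓ 0111✓ 1000✓ 1010✓ 1011✓ 1100✓ 1110✓
Round 1: -000✓ -011 -100✓ 0-00✓ 0-01✓ 0-11✓ 00-1✓ 000-✓ 01-1✓ 010-✓ 1-00✓ 1-10✓ 10-0✓ 101- 11-0✓
Round 2: --00 0--1 0-0- 1--0
PIs = {--00, -011, 0--1, 0-0-, 1--0, 101-}

NONE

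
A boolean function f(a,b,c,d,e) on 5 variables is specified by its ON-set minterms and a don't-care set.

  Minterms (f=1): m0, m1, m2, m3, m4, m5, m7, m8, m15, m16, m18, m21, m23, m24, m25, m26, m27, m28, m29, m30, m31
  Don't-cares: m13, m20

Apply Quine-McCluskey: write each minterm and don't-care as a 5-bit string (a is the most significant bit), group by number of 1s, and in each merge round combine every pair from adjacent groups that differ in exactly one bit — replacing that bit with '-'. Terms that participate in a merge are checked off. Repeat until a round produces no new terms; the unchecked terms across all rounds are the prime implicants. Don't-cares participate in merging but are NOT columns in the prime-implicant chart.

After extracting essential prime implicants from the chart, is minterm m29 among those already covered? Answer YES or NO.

YES

size-2^0 implicants → 00000(✓)  00001(✓)  00010(✓)  00011(✓)  00100(✓)  00101(✓)  00111(✓)  01000(✓)  01101(✓)  01111(✓)  10000(✓)  10010(✓)  10100(✓)  10101(✓)  10111(✓)  11000(✓)  11001(✓)  11010(✓)  11011(✓)  11100(✓)  11101(✓)  11110(✓)  11111(✓)
size-2^1 implicants → -0000(✓)  -0010(✓)  -0100(✓)  -0101(✓)  -0111(✓)  -1000(✓)  -1101(✓)  -1111(✓)  0-000(✓)  0-101(✓)  0-111(✓)  00-00(✓)  00-01(✓)  00-11(✓)  000-0(✓)  000-1(✓)  0000-(✓)  0001-(✓)  001-1(✓)  0010-(✓)  011-1(✓)  1-000(✓)  1-010(✓)  1-100(✓)  1-101(✓)  1-111(✓)  10-00(✓)  100-0(✓)  101-1(✓)  1010-(✓)  11-00(✓)  11-01(✓)  11-10(✓)  11-11(✓)  110-0(✓)  110-1(✓)  1100-(✓)  1101-(✓)  111-0(✓)  111-1(✓)  1110-(✓)  1111-(✓)
size-2^2 implicants → --000  --101(✓)  --111(✓)  -0-00  -00-0  -01-1(✓)  -010-  -11-1(✓)  0-1-1(✓)  00--1  00-0-  000--  1--00  1-0-0  1-1-1(✓)  1-10-  11--0(✓)  11--1(✓)  11-0-(✓)  11-1-(✓)  110--(✓)  111--(✓)
size-2^3 implicants → --1-1  11---
Unchecked terms (primes): --000, --1-1, -0-00, -00-0, -010-, 00--1, 00-0-, 000--, 1--00, 1-0-0, 1-10-, 11---
Minterm coverage:
  m0 ⊆ --000,-0-00,-00-0,00-0-,000--
  m1 ⊆ 00--1,00-0-,000--
  m2 ⊆ -00-0,000--
  m3 ⊆ 00--1,000--
  m4 ⊆ -0-00,-010-,00-0-
  m5 ⊆ --1-1,-010-,00--1,00-0-
  m7 ⊆ --1-1,00--1
  m8 ⊆ --000 [E]
  m15 ⊆ --1-1 [E]
  m16 ⊆ --000,-0-00,-00-0,1--00,1-0-0
  m18 ⊆ -00-0,1-0-0
  m21 ⊆ --1-1,-010-,1-10-
  m23 ⊆ --1-1 [E]
  m24 ⊆ --000,1--00,1-0-0,11---
  m25 ⊆ 11--- [E]
  m26 ⊆ 1-0-0,11---
  m27 ⊆ 11--- [E]
  m28 ⊆ 1--00,1-10-,11---
  m29 ⊆ --1-1,1-10-,11---
  m30 ⊆ 11--- [E]
  m31 ⊆ --1-1,11---
E = {--000, --1-1, 11---}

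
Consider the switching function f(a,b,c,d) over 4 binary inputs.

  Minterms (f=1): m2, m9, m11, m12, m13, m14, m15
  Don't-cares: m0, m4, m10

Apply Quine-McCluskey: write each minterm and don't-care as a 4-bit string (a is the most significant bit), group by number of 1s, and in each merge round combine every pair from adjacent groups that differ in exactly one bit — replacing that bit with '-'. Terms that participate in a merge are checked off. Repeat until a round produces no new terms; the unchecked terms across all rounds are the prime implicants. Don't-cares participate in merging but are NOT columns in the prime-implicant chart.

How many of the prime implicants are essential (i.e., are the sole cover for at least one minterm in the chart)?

Round 0: 0000✓ 0010✓ 0100✓ 1001✓ 1010✓ 1011✓ 1100✓ 1101✓ 1110✓ 1111✓
Round 1: -010 -100 0-00 00-0 1-01✓ 1-10✓ 1-11✓ 10-1✓ 101-✓ 11-0✓ 11-1✓ 110-✓ 111-✓
Round 2: 1--1 1-1- 11--
PIs = {-010, -100, 0-00, 00-0, 1--1, 1-1-, 11--}
Coverage chart:
  m2: -010,00-0
  m9: 1--1 ←essential
  m11: 1--1,1-1-
  m12: -100,11--
  m13: 1--1,11--
  m14: 1-1-,11--
  m15: 1--1,1-1-,11--
Essential: 1--1

1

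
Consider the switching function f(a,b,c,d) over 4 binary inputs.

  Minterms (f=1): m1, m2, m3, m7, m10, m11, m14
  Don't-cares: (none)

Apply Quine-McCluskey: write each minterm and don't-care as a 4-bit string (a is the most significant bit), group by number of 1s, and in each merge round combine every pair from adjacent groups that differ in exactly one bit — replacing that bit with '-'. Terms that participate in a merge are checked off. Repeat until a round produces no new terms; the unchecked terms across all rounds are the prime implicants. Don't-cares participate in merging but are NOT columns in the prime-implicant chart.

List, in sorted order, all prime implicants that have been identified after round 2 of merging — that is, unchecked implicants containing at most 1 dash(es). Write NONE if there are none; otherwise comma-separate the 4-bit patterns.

0-11, 00-1, 1-10

size-2^0 implicants → 0001(✓)  0010(✓)  0011(✓)  0111(✓)  1010(✓)  1011(✓)  1110(✓)
size-2^1 implicants → -010(✓)  -011(✓)  0-11  00-1  001-(✓)  1-10  101-(✓)
size-2^2 implicants → -01-
Unchecked terms (primes): -01-, 0-11, 00-1, 1-10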